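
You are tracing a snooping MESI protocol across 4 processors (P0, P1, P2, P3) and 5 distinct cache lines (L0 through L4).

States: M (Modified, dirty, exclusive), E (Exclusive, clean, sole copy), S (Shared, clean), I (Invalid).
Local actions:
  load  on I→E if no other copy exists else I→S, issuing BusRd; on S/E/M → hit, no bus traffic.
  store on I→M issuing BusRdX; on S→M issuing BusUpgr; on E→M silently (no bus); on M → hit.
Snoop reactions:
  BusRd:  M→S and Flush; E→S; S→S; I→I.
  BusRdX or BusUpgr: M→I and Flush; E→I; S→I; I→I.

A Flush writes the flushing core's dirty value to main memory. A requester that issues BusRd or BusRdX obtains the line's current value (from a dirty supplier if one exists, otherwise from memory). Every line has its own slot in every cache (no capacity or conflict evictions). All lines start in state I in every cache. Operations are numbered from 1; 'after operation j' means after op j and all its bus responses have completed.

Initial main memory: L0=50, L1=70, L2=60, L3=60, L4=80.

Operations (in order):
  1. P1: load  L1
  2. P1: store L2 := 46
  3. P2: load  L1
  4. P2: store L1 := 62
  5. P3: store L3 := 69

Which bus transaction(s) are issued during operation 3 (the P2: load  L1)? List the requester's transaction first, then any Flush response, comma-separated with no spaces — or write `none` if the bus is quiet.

1. P1: load  L1  bus=[BusRd]  L1: P0=I P1=E P2=I P3=I  mem[L1]=70
2. P1: store L2 := 46  bus=[BusRdX]  L2: P0=I P1=M P2=I P3=I  mem[L2]=60
3. P2: load  L1  bus=[BusRd]  L1: P0=I P1=S P2=S P3=I  mem[L1]=70
4. P2: store L1 := 62  bus=[BusUpgr]  L1: P0=I P1=I P2=M P3=I  mem[L1]=70
5. P3: store L3 := 69  bus=[BusRdX]  L3: P0=I P1=I P2=I P3=M  mem[L3]=60

bus = BusRd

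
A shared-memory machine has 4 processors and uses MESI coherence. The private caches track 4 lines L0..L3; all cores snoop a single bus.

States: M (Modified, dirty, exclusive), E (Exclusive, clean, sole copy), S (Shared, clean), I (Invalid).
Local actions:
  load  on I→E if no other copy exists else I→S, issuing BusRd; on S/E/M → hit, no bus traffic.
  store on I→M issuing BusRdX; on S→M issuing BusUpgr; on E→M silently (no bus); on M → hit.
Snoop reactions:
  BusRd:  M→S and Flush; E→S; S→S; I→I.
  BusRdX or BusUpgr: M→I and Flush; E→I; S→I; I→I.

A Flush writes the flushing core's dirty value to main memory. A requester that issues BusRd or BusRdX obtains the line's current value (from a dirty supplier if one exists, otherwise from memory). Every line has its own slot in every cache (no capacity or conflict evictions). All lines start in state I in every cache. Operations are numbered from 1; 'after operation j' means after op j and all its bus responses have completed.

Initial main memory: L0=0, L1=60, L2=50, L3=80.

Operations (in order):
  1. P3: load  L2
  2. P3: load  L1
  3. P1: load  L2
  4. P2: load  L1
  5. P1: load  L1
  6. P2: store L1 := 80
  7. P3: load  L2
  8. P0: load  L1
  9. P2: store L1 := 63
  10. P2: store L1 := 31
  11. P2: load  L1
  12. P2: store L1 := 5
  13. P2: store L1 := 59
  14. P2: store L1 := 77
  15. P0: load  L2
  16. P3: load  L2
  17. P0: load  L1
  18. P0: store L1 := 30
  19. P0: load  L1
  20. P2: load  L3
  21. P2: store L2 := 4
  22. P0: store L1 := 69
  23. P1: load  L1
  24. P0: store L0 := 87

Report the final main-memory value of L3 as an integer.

step 1: P3: load  L2  ⟶  IIIE  (L2)  txn=BusRd  M[L2]=50
step 2: P3: load  L1  ⟶  IIIE  (L1)  txn=BusRd  M[L1]=60
step 3: P1: load  L2  ⟶  ISIS  (L2)  txn=BusRd  M[L2]=50
step 4: P2: load  L1  ⟶  IISS  (L1)  txn=BusRd  M[L1]=60
step 5: P1: load  L1  ⟶  ISSS  (L1)  txn=BusRd  M[L1]=60
step 6: P2: store L1 := 80  ⟶  IIMI  (L1)  txn=BusUpgr  M[L1]=60
step 7: P3: load  L2  ⟶  ISIS  (L2)  txn=∅  M[L2]=50
step 8: P0: load  L1  ⟶  SISI  (L1)  txn=BusRd+Flush  M[L1]=80
step 9: P2: store L1 := 63  ⟶  IIMI  (L1)  txn=BusUpgr  M[L1]=80
step 10: P2: store L1 := 31  ⟶  IIMI  (L1)  txn=∅  M[L1]=80
step 11: P2: load  L1  ⟶  IIMI  (L1)  txn=∅  M[L1]=80
step 12: P2: store L1 := 5  ⟶  IIMI  (L1)  txn=∅  M[L1]=80
step 13: P2: store L1 := 59  ⟶  IIMI  (L1)  txn=∅  M[L1]=80
step 14: P2: store L1 := 77  ⟶  IIMI  (L1)  txn=∅  M[L1]=80
step 15: P0: load  L2  ⟶  SSIS  (L2)  txn=BusRd  M[L2]=50
step 16: P3: load  L2  ⟶  SSIS  (L2)  txn=∅  M[L2]=50
step 17: P0: load  L1  ⟶  SISI  (L1)  txn=BusRd+Flush  M[L1]=77
step 18: P0: store L1 := 30  ⟶  MIII  (L1)  txn=BusUpgr  M[L1]=77
step 19: P0: load  L1  ⟶  MIII  (L1)  txn=∅  M[L1]=77
step 20: P2: load  L3  ⟶  IIEI  (L3)  txn=BusRd  M[L3]=80
step 21: P2: store L2 := 4  ⟶  IIMI  (L2)  txn=BusRdX  M[L2]=50
step 22: P0: store L1 := 69  ⟶  MIII  (L1)  txn=∅  M[L1]=77
step 23: P1: load  L1  ⟶  SSII  (L1)  txn=BusRd+Flush  M[L1]=69
step 24: P0: store L0 := 87  ⟶  MIII  (L0)  txn=BusRdX  M[L0]=0

memory[L3] = 80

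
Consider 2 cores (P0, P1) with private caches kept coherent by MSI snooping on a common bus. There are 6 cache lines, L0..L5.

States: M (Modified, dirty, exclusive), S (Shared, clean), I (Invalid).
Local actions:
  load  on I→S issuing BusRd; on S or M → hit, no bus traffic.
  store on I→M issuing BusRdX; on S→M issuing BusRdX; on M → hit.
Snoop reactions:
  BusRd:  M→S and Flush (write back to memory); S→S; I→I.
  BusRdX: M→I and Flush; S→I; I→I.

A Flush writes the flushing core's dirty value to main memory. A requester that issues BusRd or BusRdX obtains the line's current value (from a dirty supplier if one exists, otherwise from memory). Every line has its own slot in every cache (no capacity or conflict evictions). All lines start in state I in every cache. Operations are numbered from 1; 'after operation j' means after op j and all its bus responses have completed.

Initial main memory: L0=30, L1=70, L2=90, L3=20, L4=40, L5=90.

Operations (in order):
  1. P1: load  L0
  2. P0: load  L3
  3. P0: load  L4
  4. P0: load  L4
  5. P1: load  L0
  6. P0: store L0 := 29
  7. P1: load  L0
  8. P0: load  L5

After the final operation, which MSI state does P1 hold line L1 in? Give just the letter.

[1] P1: load  L0 | P0:I, P1:S(30) | bus: BusRd
[2] P0: load  L3 | P0:S(20), P1:I | bus: BusRd
[3] P0: load  L4 | P0:S(40), P1:I | bus: BusRd
[4] P0: load  L4 | P0:S(40), P1:I | bus: none
[5] P1: load  L0 | P0:I, P1:S(30) | bus: none
[6] P0: store L0 := 29 | P0:M(29), P1:I | bus: BusRdX
[7] P1: load  L0 | P0:S(29), P1:S(29) | bus: BusRd,Flush
[8] P0: load  L5 | P0:S(90), P1:I | bus: BusRd

state = I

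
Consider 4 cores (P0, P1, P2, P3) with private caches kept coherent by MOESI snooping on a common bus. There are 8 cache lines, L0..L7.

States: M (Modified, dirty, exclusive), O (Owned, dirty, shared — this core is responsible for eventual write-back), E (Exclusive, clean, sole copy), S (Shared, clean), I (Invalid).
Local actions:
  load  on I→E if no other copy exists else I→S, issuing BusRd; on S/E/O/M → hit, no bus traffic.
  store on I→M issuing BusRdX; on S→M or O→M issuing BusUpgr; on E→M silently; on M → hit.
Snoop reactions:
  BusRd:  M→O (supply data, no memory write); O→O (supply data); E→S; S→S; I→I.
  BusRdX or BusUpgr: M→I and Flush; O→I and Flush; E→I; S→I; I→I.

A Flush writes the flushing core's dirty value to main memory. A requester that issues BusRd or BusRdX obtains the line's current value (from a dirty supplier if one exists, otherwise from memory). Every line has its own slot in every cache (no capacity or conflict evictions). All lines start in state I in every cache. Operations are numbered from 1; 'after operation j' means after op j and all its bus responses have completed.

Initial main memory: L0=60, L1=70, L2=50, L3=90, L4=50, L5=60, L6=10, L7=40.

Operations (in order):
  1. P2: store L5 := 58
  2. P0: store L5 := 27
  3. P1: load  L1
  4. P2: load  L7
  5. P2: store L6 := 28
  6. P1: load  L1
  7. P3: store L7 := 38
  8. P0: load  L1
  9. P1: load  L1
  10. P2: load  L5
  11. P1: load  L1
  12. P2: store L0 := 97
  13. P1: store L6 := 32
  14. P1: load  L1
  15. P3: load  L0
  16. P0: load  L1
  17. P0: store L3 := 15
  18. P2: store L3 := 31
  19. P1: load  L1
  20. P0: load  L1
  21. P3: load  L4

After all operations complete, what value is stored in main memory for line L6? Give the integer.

memory[L6] = 28

  op1 P2: store L5 := 58 → I/I/M/I on L5; bus BusRdX; mem=60
  op2 P0: store L5 := 27 → M/I/I/I on L5; bus BusRdX Flush; mem=58
  op3 P1: load  L1 → I/E/I/I on L1; bus BusRd; mem=70
  op4 P2: load  L7 → I/I/E/I on L7; bus BusRd; mem=40
  op5 P2: store L6 := 28 → I/I/M/I on L6; bus BusRdX; mem=10
  op6 P1: load  L1 → I/E/I/I on L1; bus (none); mem=70
  op7 P3: store L7 := 38 → I/I/I/M on L7; bus BusRdX; mem=40
  op8 P0: load  L1 → S/S/I/I on L1; bus BusRd; mem=70
  op9 P1: load  L1 → S/S/I/I on L1; bus (none); mem=70
  op10 P2: load  L5 → O/I/S/I on L5; bus BusRd; mem=58
  op11 P1: load  L1 → S/S/I/I on L1; bus (none); mem=70
  op12 P2: store L0 := 97 → I/I/M/I on L0; bus BusRdX; mem=60
  op13 P1: store L6 := 32 → I/M/I/I on L6; bus BusRdX Flush; mem=28
  op14 P1: load  L1 → S/S/I/I on L1; bus (none); mem=70
  op15 P3: load  L0 → I/I/O/S on L0; bus BusRd; mem=60
  op16 P0: load  L1 → S/S/I/I on L1; bus (none); mem=70
  op17 P0: store L3 := 15 → M/I/I/I on L3; bus BusRdX; mem=90
  op18 P2: store L3 := 31 → I/I/M/I on L3; bus BusRdX Flush; mem=15
  op19 P1: load  L1 → S/S/I/I on L1; bus (none); mem=70
  op20 P0: load  L1 → S/S/I/I on L1; bus (none); mem=70
  op21 P3: load  L4 → I/I/I/E on L4; bus BusRd; mem=50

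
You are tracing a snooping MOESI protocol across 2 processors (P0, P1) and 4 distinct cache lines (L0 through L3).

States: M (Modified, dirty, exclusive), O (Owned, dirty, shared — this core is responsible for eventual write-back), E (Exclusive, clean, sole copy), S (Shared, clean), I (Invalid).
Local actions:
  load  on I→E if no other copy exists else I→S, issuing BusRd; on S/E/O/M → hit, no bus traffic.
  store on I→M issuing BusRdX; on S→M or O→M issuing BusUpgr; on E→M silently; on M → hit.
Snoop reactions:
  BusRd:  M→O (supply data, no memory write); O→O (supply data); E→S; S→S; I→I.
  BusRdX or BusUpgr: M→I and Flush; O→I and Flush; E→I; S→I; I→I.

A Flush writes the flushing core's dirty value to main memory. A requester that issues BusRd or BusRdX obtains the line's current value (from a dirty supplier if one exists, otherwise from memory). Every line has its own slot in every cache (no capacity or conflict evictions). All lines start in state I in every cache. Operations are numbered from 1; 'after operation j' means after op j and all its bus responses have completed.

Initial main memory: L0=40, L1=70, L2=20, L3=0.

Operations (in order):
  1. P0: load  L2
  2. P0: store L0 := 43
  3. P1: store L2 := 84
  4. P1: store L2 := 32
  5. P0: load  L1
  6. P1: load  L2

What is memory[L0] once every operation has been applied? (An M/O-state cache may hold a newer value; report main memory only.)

memory[L0] = 40

step 1: P0: load  L2  ⟶  EI  (L2)  txn=BusRd  M[L2]=20
step 2: P0: store L0 := 43  ⟶  MI  (L0)  txn=BusRdX  M[L0]=40
step 3: P1: store L2 := 84  ⟶  IM  (L2)  txn=BusRdX  M[L2]=20
step 4: P1: store L2 := 32  ⟶  IM  (L2)  txn=∅  M[L2]=20
step 5: P0: load  L1  ⟶  EI  (L1)  txn=BusRd  M[L1]=70
step 6: P1: load  L2  ⟶  IM  (L2)  txn=∅  M[L2]=20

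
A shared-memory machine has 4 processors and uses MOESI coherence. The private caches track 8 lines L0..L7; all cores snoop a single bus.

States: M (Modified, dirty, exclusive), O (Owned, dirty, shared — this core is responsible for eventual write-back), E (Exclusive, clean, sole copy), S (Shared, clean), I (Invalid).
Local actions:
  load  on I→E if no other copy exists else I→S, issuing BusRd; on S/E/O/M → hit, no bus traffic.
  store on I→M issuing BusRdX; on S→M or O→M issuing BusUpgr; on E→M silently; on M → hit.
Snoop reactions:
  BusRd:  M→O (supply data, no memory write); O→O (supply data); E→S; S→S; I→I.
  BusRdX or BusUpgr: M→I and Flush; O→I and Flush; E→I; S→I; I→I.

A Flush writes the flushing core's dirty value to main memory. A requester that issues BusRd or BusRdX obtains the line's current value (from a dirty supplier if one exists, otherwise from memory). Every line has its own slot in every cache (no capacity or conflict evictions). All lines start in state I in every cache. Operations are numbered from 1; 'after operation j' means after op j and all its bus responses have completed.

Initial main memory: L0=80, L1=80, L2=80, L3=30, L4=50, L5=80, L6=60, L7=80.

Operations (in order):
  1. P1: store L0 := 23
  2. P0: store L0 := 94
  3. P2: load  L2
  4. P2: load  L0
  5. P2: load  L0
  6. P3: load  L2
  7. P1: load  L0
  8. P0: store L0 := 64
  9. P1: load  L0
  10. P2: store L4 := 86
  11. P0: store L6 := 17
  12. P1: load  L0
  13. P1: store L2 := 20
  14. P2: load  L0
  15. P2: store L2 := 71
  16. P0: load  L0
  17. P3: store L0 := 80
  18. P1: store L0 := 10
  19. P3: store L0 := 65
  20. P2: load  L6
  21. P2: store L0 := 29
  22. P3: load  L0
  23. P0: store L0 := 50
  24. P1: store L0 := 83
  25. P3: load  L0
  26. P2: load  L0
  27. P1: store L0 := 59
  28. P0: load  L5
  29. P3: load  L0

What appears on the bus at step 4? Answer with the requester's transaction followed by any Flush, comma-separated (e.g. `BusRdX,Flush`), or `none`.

bus = BusRd

1. P1: store L0 := 23  bus=[BusRdX]  L0: P0=I P1=M P2=I P3=I  mem[L0]=80
2. P0: store L0 := 94  bus=[BusRdX,Flush]  L0: P0=M P1=I P2=I P3=I  mem[L0]=23
3. P2: load  L2  bus=[BusRd]  L2: P0=I P1=I P2=E P3=I  mem[L2]=80
4. P2: load  L0  bus=[BusRd]  L0: P0=O P1=I P2=S P3=I  mem[L0]=23
5. P2: load  L0  bus=[-]  L0: P0=O P1=I P2=S P3=I  mem[L0]=23
6. P3: load  L2  bus=[BusRd]  L2: P0=I P1=I P2=S P3=S  mem[L2]=80
7. P1: load  L0  bus=[BusRd]  L0: P0=O P1=S P2=S P3=I  mem[L0]=23
8. P0: store L0 := 64  bus=[BusUpgr]  L0: P0=M P1=I P2=I P3=I  mem[L0]=23
9. P1: load  L0  bus=[BusRd]  L0: P0=O P1=S P2=I P3=I  mem[L0]=23
10. P2: store L4 := 86  bus=[BusRdX]  L4: P0=I P1=I P2=M P3=I  mem[L4]=50
11. P0: store L6 := 17  bus=[BusRdX]  L6: P0=M P1=I P2=I P3=I  mem[L6]=60
12. P1: load  L0  bus=[-]  L0: P0=O P1=S P2=I P3=I  mem[L0]=23
13. P1: store L2 := 20  bus=[BusRdX]  L2: P0=I P1=M P2=I P3=I  mem[L2]=80
14. P2: load  L0  bus=[BusRd]  L0: P0=O P1=S P2=S P3=I  mem[L0]=23
15. P2: store L2 := 71  bus=[BusRdX,Flush]  L2: P0=I P1=I P2=M P3=I  mem[L2]=20
16. P0: load  L0  bus=[-]  L0: P0=O P1=S P2=S P3=I  mem[L0]=23
17. P3: store L0 := 80  bus=[BusRdX,Flush]  L0: P0=I P1=I P2=I P3=M  mem[L0]=64
18. P1: store L0 := 10  bus=[BusRdX,Flush]  L0: P0=I P1=M P2=I P3=I  mem[L0]=80
19. P3: store L0 := 65  bus=[BusRdX,Flush]  L0: P0=I P1=I P2=I P3=M  mem[L0]=10
20. P2: load  L6  bus=[BusRd]  L6: P0=O P1=I P2=S P3=I  mem[L6]=60
21. P2: store L0 := 29  bus=[BusRdX,Flush]  L0: P0=I P1=I P2=M P3=I  mem[L0]=65
22. P3: load  L0  bus=[BusRd]  L0: P0=I P1=I P2=O P3=S  mem[L0]=65
23. P0: store L0 := 50  bus=[BusRdX,Flush]  L0: P0=M P1=I P2=I P3=I  mem[L0]=29
24. P1: store L0 := 83  bus=[BusRdX,Flush]  L0: P0=I P1=M P2=I P3=I  mem[L0]=50
25. P3: load  L0  bus=[BusRd]  L0: P0=I P1=O P2=I P3=S  mem[L0]=50
26. P2: load  L0  bus=[BusRd]  L0: P0=I P1=O P2=S P3=S  mem[L0]=50
27. P1: store L0 := 59  bus=[BusUpgr]  L0: P0=I P1=M P2=I P3=I  mem[L0]=50
28. P0: load  L5  bus=[BusRd]  L5: P0=E P1=I P2=I P3=I  mem[L5]=80
29. P3: load  L0  bus=[BusRd]  L0: P0=I P1=O P2=I P3=S  mem[L0]=50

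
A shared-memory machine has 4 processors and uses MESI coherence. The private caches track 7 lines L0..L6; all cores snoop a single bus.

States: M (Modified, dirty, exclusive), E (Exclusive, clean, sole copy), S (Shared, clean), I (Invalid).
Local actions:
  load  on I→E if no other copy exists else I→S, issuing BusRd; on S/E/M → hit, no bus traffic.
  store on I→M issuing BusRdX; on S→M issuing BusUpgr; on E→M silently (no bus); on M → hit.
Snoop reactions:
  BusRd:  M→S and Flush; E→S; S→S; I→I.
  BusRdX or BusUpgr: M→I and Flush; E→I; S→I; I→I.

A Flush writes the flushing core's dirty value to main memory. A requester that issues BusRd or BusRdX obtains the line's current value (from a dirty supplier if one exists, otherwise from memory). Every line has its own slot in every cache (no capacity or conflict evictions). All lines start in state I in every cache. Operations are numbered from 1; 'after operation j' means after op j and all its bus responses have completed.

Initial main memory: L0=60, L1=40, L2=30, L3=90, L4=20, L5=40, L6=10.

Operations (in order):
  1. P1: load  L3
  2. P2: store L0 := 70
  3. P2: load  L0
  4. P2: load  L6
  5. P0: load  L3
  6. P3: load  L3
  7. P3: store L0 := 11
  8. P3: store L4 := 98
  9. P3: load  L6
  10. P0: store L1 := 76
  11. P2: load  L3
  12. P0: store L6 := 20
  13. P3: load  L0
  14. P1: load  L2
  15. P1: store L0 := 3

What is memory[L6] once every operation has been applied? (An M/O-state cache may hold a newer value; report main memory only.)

step 1: P1: load  L3  ⟶  IEII  (L3)  txn=BusRd  M[L3]=90
step 2: P2: store L0 := 70  ⟶  IIMI  (L0)  txn=BusRdX  M[L0]=60
step 3: P2: load  L0  ⟶  IIMI  (L0)  txn=∅  M[L0]=60
step 4: P2: load  L6  ⟶  IIEI  (L6)  txn=BusRd  M[L6]=10
step 5: P0: load  L3  ⟶  SSII  (L3)  txn=BusRd  M[L3]=90
step 6: P3: load  L3  ⟶  SSIS  (L3)  txn=BusRd  M[L3]=90
step 7: P3: store L0 := 11  ⟶  IIIM  (L0)  txn=BusRdX+Flush  M[L0]=70
step 8: P3: store L4 := 98  ⟶  IIIM  (L4)  txn=BusRdX  M[L4]=20
step 9: P3: load  L6  ⟶  IISS  (L6)  txn=BusRd  M[L6]=10
step 10: P0: store L1 := 76  ⟶  MIII  (L1)  txn=BusRdX  M[L1]=40
step 11: P2: load  L3  ⟶  SSSS  (L3)  txn=BusRd  M[L3]=90
step 12: P0: store L6 := 20  ⟶  MIII  (L6)  txn=BusRdX  M[L6]=10
step 13: P3: load  L0  ⟶  IIIM  (L0)  txn=∅  M[L0]=70
step 14: P1: load  L2  ⟶  IEII  (L2)  txn=BusRd  M[L2]=30
step 15: P1: store L0 := 3  ⟶  IMII  (L0)  txn=BusRdX+Flush  M[L0]=11

memory[L6] = 10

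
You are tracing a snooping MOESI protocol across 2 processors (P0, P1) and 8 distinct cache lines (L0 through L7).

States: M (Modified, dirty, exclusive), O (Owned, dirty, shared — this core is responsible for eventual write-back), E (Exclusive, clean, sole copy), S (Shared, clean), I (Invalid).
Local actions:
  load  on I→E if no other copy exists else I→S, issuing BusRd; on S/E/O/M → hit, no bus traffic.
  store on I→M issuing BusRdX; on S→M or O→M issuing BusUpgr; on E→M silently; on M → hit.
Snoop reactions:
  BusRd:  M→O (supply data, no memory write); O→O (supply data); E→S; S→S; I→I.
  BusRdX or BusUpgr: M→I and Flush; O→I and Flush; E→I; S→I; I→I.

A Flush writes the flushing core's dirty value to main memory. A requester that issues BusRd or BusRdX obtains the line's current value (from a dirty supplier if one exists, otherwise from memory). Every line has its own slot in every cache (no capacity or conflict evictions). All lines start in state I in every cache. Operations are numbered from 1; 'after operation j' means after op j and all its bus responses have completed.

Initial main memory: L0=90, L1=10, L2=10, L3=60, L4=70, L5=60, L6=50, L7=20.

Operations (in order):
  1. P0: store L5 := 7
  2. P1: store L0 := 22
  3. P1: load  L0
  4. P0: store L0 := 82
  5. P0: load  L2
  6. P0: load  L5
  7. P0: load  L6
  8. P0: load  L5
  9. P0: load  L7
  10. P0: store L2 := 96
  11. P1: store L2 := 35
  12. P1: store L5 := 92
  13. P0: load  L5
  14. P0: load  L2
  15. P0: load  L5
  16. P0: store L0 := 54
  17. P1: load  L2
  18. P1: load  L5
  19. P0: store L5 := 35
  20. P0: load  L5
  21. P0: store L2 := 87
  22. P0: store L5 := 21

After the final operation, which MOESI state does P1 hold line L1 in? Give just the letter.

state = I

step 1: P0: store L5 := 7  ⟶  MI  (L5)  txn=BusRdX  M[L5]=60
step 2: P1: store L0 := 22  ⟶  IM  (L0)  txn=BusRdX  M[L0]=90
step 3: P1: load  L0  ⟶  IM  (L0)  txn=∅  M[L0]=90
step 4: P0: store L0 := 82  ⟶  MI  (L0)  txn=BusRdX+Flush  M[L0]=22
step 5: P0: load  L2  ⟶  EI  (L2)  txn=BusRd  M[L2]=10
step 6: P0: load  L5  ⟶  MI  (L5)  txn=∅  M[L5]=60
step 7: P0: load  L6  ⟶  EI  (L6)  txn=BusRd  M[L6]=50
step 8: P0: load  L5  ⟶  MI  (L5)  txn=∅  M[L5]=60
step 9: P0: load  L7  ⟶  EI  (L7)  txn=BusRd  M[L7]=20
step 10: P0: store L2 := 96  ⟶  MI  (L2)  txn=∅  M[L2]=10
step 11: P1: store L2 := 35  ⟶  IM  (L2)  txn=BusRdX+Flush  M[L2]=96
step 12: P1: store L5 := 92  ⟶  IM  (L5)  txn=BusRdX+Flush  M[L5]=7
step 13: P0: load  L5  ⟶  SO  (L5)  txn=BusRd  M[L5]=7
step 14: P0: load  L2  ⟶  SO  (L2)  txn=BusRd  M[L2]=96
step 15: P0: load  L5  ⟶  SO  (L5)  txn=∅  M[L5]=7
step 16: P0: store L0 := 54  ⟶  MI  (L0)  txn=∅  M[L0]=22
step 17: P1: load  L2  ⟶  SO  (L2)  txn=∅  M[L2]=96
step 18: P1: load  L5  ⟶  SO  (L5)  txn=∅  M[L5]=7
step 19: P0: store L5 := 35  ⟶  MI  (L5)  txn=BusUpgr+Flush  M[L5]=92
step 20: P0: load  L5  ⟶  MI  (L5)  txn=∅  M[L5]=92
step 21: P0: store L2 := 87  ⟶  MI  (L2)  txn=BusUpgr+Flush  M[L2]=35
step 22: P0: store L5 := 21  ⟶  MI  (L5)  txn=∅  M[L5]=92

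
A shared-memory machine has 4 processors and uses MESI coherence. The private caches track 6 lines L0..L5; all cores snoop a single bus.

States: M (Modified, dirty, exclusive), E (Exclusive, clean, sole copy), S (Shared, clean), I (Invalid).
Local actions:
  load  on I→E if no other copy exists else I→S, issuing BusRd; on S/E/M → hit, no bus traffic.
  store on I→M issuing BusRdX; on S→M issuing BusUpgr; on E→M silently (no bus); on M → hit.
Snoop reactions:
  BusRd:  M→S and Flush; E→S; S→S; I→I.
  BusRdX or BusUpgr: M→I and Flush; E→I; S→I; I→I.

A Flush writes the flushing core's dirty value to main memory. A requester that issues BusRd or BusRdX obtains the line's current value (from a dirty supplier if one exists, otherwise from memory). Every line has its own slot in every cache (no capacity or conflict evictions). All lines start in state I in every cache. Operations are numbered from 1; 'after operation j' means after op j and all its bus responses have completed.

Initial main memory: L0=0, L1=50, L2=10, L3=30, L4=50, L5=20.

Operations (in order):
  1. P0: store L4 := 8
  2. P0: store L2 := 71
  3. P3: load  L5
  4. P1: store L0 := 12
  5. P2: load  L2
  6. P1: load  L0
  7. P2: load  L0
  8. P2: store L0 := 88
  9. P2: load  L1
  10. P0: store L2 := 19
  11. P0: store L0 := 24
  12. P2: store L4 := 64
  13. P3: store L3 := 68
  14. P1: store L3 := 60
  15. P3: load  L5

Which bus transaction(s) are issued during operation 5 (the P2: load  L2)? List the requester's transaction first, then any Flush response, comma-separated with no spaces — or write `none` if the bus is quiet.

bus = BusRd,Flush

[1] P0: store L4 := 8 | P0:M(8), P1:I, P2:I, P3:I | bus: BusRdX
[2] P0: store L2 := 71 | P0:M(71), P1:I, P2:I, P3:I | bus: BusRdX
[3] P3: load  L5 | P0:I, P1:I, P2:I, P3:E(20) | bus: BusRd
[4] P1: store L0 := 12 | P0:I, P1:M(12), P2:I, P3:I | bus: BusRdX
[5] P2: load  L2 | P0:S(71), P1:I, P2:S(71), P3:I | bus: BusRd,Flush
[6] P1: load  L0 | P0:I, P1:M(12), P2:I, P3:I | bus: none
[7] P2: load  L0 | P0:I, P1:S(12), P2:S(12), P3:I | bus: BusRd,Flush
[8] P2: store L0 := 88 | P0:I, P1:I, P2:M(88), P3:I | bus: BusUpgr
[9] P2: load  L1 | P0:I, P1:I, P2:E(50), P3:I | bus: BusRd
[10] P0: store L2 := 19 | P0:M(19), P1:I, P2:I, P3:I | bus: BusUpgr
[11] P0: store L0 := 24 | P0:M(24), P1:I, P2:I, P3:I | bus: BusRdX,Flush
[12] P2: store L4 := 64 | P0:I, P1:I, P2:M(64), P3:I | bus: BusRdX,Flush
[13] P3: store L3 := 68 | P0:I, P1:I, P2:I, P3:M(68) | bus: BusRdX
[14] P1: store L3 := 60 | P0:I, P1:M(60), P2:I, P3:I | bus: BusRdX,Flush
[15] P3: load  L5 | P0:I, P1:I, P2:I, P3:E(20) | bus: none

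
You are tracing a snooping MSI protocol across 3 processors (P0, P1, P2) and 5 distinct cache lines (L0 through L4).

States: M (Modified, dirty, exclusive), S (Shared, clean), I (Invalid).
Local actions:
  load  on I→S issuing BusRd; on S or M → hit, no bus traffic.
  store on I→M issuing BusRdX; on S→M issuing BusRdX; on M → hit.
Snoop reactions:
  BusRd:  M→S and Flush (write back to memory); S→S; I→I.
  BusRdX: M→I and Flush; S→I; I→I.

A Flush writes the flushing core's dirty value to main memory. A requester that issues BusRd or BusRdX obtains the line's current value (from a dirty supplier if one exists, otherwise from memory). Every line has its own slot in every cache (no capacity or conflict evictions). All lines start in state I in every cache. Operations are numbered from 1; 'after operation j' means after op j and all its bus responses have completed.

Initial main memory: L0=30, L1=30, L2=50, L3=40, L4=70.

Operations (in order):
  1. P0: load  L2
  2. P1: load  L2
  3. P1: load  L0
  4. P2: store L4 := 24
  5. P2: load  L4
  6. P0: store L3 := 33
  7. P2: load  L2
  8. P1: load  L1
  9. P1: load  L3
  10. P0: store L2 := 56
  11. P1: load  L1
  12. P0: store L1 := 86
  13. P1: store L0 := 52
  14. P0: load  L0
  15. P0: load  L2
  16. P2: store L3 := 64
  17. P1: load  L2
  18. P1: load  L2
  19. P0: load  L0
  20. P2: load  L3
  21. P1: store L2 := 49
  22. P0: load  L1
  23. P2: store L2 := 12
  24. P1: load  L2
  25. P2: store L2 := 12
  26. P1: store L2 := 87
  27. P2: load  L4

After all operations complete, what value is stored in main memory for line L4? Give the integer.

memory[L4] = 70

  op1 P0: load  L2 → S/I/I on L2; bus BusRd; mem=50
  op2 P1: load  L2 → S/S/I on L2; bus BusRd; mem=50
  op3 P1: load  L0 → I/S/I on L0; bus BusRd; mem=30
  op4 P2: store L4 := 24 → I/I/M on L4; bus BusRdX; mem=70
  op5 P2: load  L4 → I/I/M on L4; bus (none); mem=70
  op6 P0: store L3 := 33 → M/I/I on L3; bus BusRdX; mem=40
  op7 P2: load  L2 → S/S/S on L2; bus BusRd; mem=50
  op8 P1: load  L1 → I/S/I on L1; bus BusRd; mem=30
  op9 P1: load  L3 → S/S/I on L3; bus BusRd Flush; mem=33
  op10 P0: store L2 := 56 → M/I/I on L2; bus BusRdX; mem=50
  op11 P1: load  L1 → I/S/I on L1; bus (none); mem=30
  op12 P0: store L1 := 86 → M/I/I on L1; bus BusRdX; mem=30
  op13 P1: store L0 := 52 → I/M/I on L0; bus BusRdX; mem=30
  op14 P0: load  L0 → S/S/I on L0; bus BusRd Flush; mem=52
  op15 P0: load  L2 → M/I/I on L2; bus (none); mem=50
  op16 P2: store L3 := 64 → I/I/M on L3; bus BusRdX; mem=33
  op17 P1: load  L2 → S/S/I on L2; bus BusRd Flush; mem=56
  op18 P1: load  L2 → S/S/I on L2; bus (none); mem=56
  op19 P0: load  L0 → S/S/I on L0; bus (none); mem=52
  op20 P2: load  L3 → I/I/M on L3; bus (none); mem=33
  op21 P1: store L2 := 49 → I/M/I on L2; bus BusRdX; mem=56
  op22 P0: load  L1 → M/I/I on L1; bus (none); mem=30
  op23 P2: store L2 := 12 → I/I/M on L2; bus BusRdX Flush; mem=49
  op24 P1: load  L2 → I/S/S on L2; bus BusRd Flush; mem=12
  op25 P2: store L2 := 12 → I/I/M on L2; bus BusRdX; mem=12
  op26 P1: store L2 := 87 → I/M/I on L2; bus BusRdX Flush; mem=12
  op27 P2: load  L4 → I/I/M on L4; bus (none); mem=70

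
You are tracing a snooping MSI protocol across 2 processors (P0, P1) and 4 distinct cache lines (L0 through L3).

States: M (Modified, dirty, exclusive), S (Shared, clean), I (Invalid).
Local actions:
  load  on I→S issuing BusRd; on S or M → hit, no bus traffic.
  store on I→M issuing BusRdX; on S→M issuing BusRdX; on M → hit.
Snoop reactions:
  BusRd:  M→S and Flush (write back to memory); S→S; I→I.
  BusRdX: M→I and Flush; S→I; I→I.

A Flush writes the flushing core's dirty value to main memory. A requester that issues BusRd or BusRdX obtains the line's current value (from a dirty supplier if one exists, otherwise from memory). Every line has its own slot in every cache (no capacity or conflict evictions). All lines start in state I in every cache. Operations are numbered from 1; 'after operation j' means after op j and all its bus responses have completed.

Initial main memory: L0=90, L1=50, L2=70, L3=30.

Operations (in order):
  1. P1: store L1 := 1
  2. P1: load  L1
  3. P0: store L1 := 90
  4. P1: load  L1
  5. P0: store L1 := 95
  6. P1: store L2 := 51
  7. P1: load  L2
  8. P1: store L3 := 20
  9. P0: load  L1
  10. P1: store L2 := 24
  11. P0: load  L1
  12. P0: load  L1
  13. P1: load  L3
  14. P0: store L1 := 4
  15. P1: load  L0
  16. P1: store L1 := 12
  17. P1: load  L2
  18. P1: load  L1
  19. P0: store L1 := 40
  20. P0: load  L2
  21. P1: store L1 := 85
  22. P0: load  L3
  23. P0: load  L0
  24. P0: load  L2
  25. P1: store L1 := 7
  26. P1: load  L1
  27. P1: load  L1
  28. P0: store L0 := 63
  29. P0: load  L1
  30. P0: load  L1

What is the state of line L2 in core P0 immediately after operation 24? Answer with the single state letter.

state = S

  op1 P1: store L1 := 1 → I/M on L1; bus BusRdX; mem=50
  op2 P1: load  L1 → I/M on L1; bus (none); mem=50
  op3 P0: store L1 := 90 → M/I on L1; bus BusRdX Flush; mem=1
  op4 P1: load  L1 → S/S on L1; bus BusRd Flush; mem=90
  op5 P0: store L1 := 95 → M/I on L1; bus BusRdX; mem=90
  op6 P1: store L2 := 51 → I/M on L2; bus BusRdX; mem=70
  op7 P1: load  L2 → I/M on L2; bus (none); mem=70
  op8 P1: store L3 := 20 → I/M on L3; bus BusRdX; mem=30
  op9 P0: load  L1 → M/I on L1; bus (none); mem=90
  op10 P1: store L2 := 24 → I/M on L2; bus (none); mem=70
  op11 P0: load  L1 → M/I on L1; bus (none); mem=90
  op12 P0: load  L1 → M/I on L1; bus (none); mem=90
  op13 P1: load  L3 → I/M on L3; bus (none); mem=30
  op14 P0: store L1 := 4 → M/I on L1; bus (none); mem=90
  op15 P1: load  L0 → I/S on L0; bus BusRd; mem=90
  op16 P1: store L1 := 12 → I/M on L1; bus BusRdX Flush; mem=4
  op17 P1: load  L2 → I/M on L2; bus (none); mem=70
  op18 P1: load  L1 → I/M on L1; bus (none); mem=4
  op19 P0: store L1 := 40 → M/I on L1; bus BusRdX Flush; mem=12
  op20 P0: load  L2 → S/S on L2; bus BusRd Flush; mem=24
  op21 P1: store L1 := 85 → I/M on L1; bus BusRdX Flush; mem=40
  op22 P0: load  L3 → S/S on L3; bus BusRd Flush; mem=20
  op23 P0: load  L0 → S/S on L0; bus BusRd; mem=90
  op24 P0: load  L2 → S/S on L2; bus (none); mem=24
  op25 P1: store L1 := 7 → I/M on L1; bus (none); mem=40
  op26 P1: load  L1 → I/M on L1; bus (none); mem=40
  op27 P1: load  L1 → I/M on L1; bus (none); mem=40
  op28 P0: store L0 := 63 → M/I on L0; bus BusRdX; mem=90
  op29 P0: load  L1 → S/S on L1; bus BusRd Flush; mem=7
  op30 P0: load  L1 → S/S on L1; bus (none); mem=7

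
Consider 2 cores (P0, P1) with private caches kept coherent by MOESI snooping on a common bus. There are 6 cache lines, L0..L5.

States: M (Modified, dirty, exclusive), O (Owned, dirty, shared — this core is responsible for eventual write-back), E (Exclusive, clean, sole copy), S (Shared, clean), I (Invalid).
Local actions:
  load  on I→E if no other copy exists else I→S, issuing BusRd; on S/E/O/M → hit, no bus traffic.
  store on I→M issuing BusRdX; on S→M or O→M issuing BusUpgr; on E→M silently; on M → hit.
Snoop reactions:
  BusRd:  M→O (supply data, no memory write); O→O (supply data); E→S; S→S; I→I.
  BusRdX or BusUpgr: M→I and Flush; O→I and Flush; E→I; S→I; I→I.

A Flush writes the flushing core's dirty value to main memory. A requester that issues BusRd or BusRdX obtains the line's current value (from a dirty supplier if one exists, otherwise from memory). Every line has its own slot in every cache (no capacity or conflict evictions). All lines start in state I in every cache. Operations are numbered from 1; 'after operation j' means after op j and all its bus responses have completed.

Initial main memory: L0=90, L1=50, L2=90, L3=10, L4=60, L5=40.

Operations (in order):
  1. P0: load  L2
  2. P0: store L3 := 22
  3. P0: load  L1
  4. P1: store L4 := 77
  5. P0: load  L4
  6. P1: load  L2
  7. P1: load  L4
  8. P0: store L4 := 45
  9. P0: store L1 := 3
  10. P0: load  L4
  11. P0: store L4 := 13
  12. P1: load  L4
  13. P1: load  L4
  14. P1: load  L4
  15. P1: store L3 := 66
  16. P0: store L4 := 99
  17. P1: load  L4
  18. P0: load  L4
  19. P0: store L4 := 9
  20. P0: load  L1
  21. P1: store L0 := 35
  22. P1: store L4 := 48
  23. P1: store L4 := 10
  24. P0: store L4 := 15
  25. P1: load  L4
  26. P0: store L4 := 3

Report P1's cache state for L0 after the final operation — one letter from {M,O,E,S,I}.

state = M

[1] P0: load  L2 | P0:E(90), P1:I | bus: BusRd
[2] P0: store L3 := 22 | P0:M(22), P1:I | bus: BusRdX
[3] P0: load  L1 | P0:E(50), P1:I | bus: BusRd
[4] P1: store L4 := 77 | P0:I, P1:M(77) | bus: BusRdX
[5] P0: load  L4 | P0:S(77), P1:O(77) | bus: BusRd
[6] P1: load  L2 | P0:S(90), P1:S(90) | bus: BusRd
[7] P1: load  L4 | P0:S(77), P1:O(77) | bus: none
[8] P0: store L4 := 45 | P0:M(45), P1:I | bus: BusUpgr,Flush
[9] P0: store L1 := 3 | P0:M(3), P1:I | bus: none
[10] P0: load  L4 | P0:M(45), P1:I | bus: none
[11] P0: store L4 := 13 | P0:M(13), P1:I | bus: none
[12] P1: load  L4 | P0:O(13), P1:S(13) | bus: BusRd
[13] P1: load  L4 | P0:O(13), P1:S(13) | bus: none
[14] P1: load  L4 | P0:O(13), P1:S(13) | bus: none
[15] P1: store L3 := 66 | P0:I, P1:M(66) | bus: BusRdX,Flush
[16] P0: store L4 := 99 | P0:M(99), P1:I | bus: BusUpgr
[17] P1: load  L4 | P0:O(99), P1:S(99) | bus: BusRd
[18] P0: load  L4 | P0:O(99), P1:S(99) | bus: none
[19] P0: store L4 := 9 | P0:M(9), P1:I | bus: BusUpgr
[20] P0: load  L1 | P0:M(3), P1:I | bus: none
[21] P1: store L0 := 35 | P0:I, P1:M(35) | bus: BusRdX
[22] P1: store L4 := 48 | P0:I, P1:M(48) | bus: BusRdX,Flush
[23] P1: store L4 := 10 | P0:I, P1:M(10) | bus: none
[24] P0: store L4 := 15 | P0:M(15), P1:I | bus: BusRdX,Flush
[25] P1: load  L4 | P0:O(15), P1:S(15) | bus: BusRd
[26] P0: store L4 := 3 | P0:M(3), P1:I | bus: BusUpgr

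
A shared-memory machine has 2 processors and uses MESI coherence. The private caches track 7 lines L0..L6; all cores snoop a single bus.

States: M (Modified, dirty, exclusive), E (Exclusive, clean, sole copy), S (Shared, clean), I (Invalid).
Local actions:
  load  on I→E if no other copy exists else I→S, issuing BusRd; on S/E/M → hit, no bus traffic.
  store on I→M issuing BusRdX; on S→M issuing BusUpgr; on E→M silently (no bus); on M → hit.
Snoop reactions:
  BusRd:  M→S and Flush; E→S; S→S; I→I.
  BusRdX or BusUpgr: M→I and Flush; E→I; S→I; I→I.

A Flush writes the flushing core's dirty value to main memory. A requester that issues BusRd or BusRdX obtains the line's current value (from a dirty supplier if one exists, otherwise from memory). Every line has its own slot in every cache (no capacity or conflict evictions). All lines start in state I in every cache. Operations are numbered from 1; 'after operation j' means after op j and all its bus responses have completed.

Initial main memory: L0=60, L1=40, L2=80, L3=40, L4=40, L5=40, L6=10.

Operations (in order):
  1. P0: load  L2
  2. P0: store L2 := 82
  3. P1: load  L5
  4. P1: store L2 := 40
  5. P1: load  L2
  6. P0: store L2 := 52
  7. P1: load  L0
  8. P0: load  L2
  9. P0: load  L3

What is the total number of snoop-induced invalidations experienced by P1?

1. P0: load  L2  bus=[BusRd]  L2: P0=E P1=I  mem[L2]=80
2. P0: store L2 := 82  bus=[-]  L2: P0=M P1=I  mem[L2]=80
3. P1: load  L5  bus=[BusRd]  L5: P0=I P1=E  mem[L5]=40
4. P1: store L2 := 40  bus=[BusRdX,Flush]  L2: P0=I P1=M  mem[L2]=82
5. P1: load  L2  bus=[-]  L2: P0=I P1=M  mem[L2]=82
6. P0: store L2 := 52  bus=[BusRdX,Flush]  L2: P0=M P1=I  mem[L2]=40
7. P1: load  L0  bus=[BusRd]  L0: P0=I P1=E  mem[L0]=60
8. P0: load  L2  bus=[-]  L2: P0=M P1=I  mem[L2]=40
9. P0: load  L3  bus=[BusRd]  L3: P0=E P1=I  mem[L3]=40

invalidations = 1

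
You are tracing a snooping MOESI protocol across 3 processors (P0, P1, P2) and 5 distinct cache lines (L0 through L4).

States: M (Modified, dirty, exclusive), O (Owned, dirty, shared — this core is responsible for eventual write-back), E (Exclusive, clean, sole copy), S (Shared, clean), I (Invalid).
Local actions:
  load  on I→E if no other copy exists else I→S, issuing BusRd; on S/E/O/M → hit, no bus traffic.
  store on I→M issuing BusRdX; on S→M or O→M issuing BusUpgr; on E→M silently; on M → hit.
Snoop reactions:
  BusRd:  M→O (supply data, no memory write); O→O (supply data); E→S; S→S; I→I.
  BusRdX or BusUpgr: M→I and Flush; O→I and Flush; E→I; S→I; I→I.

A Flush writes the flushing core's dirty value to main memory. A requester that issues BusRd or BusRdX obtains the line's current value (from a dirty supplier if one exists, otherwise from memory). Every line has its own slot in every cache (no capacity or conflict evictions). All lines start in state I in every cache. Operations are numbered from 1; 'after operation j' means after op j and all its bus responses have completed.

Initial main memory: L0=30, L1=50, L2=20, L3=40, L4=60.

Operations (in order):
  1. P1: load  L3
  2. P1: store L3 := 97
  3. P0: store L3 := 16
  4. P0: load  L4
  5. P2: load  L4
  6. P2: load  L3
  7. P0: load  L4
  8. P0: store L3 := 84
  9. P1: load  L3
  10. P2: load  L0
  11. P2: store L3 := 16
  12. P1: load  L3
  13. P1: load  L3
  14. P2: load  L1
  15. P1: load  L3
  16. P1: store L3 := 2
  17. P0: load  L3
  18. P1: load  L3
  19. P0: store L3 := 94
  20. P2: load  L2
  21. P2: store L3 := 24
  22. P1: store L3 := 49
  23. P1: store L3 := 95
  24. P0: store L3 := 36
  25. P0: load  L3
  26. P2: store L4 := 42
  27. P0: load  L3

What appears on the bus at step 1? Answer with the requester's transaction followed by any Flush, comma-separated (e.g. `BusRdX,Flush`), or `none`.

1. P1: load  L3  bus=[BusRd]  L3: P0=I P1=E P2=I  mem[L3]=40
2. P1: store L3 := 97  bus=[-]  L3: P0=I P1=M P2=I  mem[L3]=40
3. P0: store L3 := 16  bus=[BusRdX,Flush]  L3: P0=M P1=I P2=I  mem[L3]=97
4. P0: load  L4  bus=[BusRd]  L4: P0=E P1=I P2=I  mem[L4]=60
5. P2: load  L4  bus=[BusRd]  L4: P0=S P1=I P2=S  mem[L4]=60
6. P2: load  L3  bus=[BusRd]  L3: P0=O P1=I P2=S  mem[L3]=97
7. P0: load  L4  bus=[-]  L4: P0=S P1=I P2=S  mem[L4]=60
8. P0: store L3 := 84  bus=[BusUpgr]  L3: P0=M P1=I P2=I  mem[L3]=97
9. P1: load  L3  bus=[BusRd]  L3: P0=O P1=S P2=I  mem[L3]=97
10. P2: load  L0  bus=[BusRd]  L0: P0=I P1=I P2=E  mem[L0]=30
11. P2: store L3 := 16  bus=[BusRdX,Flush]  L3: P0=I P1=I P2=M  mem[L3]=84
12. P1: load  L3  bus=[BusRd]  L3: P0=I P1=S P2=O  mem[L3]=84
13. P1: load  L3  bus=[-]  L3: P0=I P1=S P2=O  mem[L3]=84
14. P2: load  L1  bus=[BusRd]  L1: P0=I P1=I P2=E  mem[L1]=50
15. P1: load  L3  bus=[-]  L3: P0=I P1=S P2=O  mem[L3]=84
16. P1: store L3 := 2  bus=[BusUpgr,Flush]  L3: P0=I P1=M P2=I  mem[L3]=16
17. P0: load  L3  bus=[BusRd]  L3: P0=S P1=O P2=I  mem[L3]=16
18. P1: load  L3  bus=[-]  L3: P0=S P1=O P2=I  mem[L3]=16
19. P0: store L3 := 94  bus=[BusUpgr,Flush]  L3: P0=M P1=I P2=I  mem[L3]=2
20. P2: load  L2  bus=[BusRd]  L2: P0=I P1=I P2=E  mem[L2]=20
21. P2: store L3 := 24  bus=[BusRdX,Flush]  L3: P0=I P1=I P2=M  mem[L3]=94
22. P1: store L3 := 49  bus=[BusRdX,Flush]  L3: P0=I P1=M P2=I  mem[L3]=24
23. P1: store L3 := 95  bus=[-]  L3: P0=I P1=M P2=I  mem[L3]=24
24. P0: store L3 := 36  bus=[BusRdX,Flush]  L3: P0=M P1=I P2=I  mem[L3]=95
25. P0: load  L3  bus=[-]  L3: P0=M P1=I P2=I  mem[L3]=95
26. P2: store L4 := 42  bus=[BusUpgr]  L4: P0=I P1=I P2=M  mem[L4]=60
27. P0: load  L3  bus=[-]  L3: P0=M P1=I P2=I  mem[L3]=95

bus = BusRd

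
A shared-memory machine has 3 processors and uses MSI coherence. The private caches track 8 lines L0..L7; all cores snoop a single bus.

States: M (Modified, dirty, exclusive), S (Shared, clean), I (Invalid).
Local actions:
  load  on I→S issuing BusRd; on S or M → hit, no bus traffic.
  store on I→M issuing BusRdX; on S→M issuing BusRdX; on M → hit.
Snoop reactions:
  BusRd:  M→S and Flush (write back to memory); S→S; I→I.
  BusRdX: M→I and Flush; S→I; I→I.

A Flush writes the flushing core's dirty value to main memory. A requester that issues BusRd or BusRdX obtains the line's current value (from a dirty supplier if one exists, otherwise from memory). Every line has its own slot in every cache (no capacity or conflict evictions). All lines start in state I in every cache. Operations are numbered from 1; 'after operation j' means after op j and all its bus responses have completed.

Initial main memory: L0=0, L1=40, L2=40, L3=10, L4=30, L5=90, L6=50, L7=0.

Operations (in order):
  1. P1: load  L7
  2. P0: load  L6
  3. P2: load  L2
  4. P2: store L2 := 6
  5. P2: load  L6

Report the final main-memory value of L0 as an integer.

memory[L0] = 0

[1] P1: load  L7 | P0:I, P1:S(0), P2:I | bus: BusRd
[2] P0: load  L6 | P0:S(50), P1:I, P2:I | bus: BusRd
[3] P2: load  L2 | P0:I, P1:I, P2:S(40) | bus: BusRd
[4] P2: store L2 := 6 | P0:I, P1:I, P2:M(6) | bus: BusRdX
[5] P2: load  L6 | P0:S(50), P1:I, P2:S(50) | bus: BusRd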